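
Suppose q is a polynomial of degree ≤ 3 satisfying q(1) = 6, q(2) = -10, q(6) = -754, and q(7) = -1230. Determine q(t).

Using the Lagrange interpolation formula with nodes 1, 2, 6, 7:
  L_0(t) = (t - 2)(t - 6)(t - 7) / -30
  L_1(t) = (t - 1)(t - 6)(t - 7) / 20
  L_2(t) = (t - 1)(t - 2)(t - 7) / -20
  L_3(t) = (t - 1)(t - 2)(t - 6) / 30
Then q(t) = 6·L_0(t) - 10·L_1(t) - 754·L_2(t) - 1230·L_3(t).
Expanding and collecting terms gives q(t) = -4t³ + 2t² + 6t + 2.
Check: q(2) = -10. ✓

q(t) = -4t^3 + 2t^2 + 6t + 2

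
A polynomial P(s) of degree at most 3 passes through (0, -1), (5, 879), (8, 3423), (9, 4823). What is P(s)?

P(s) = 6s^3 + 6s^2 - 4s - 1

Using the Lagrange interpolation formula with nodes 0, 5, 8, 9:
  L_0(s) = (s - 5)(s - 8)(s - 9) / -360
  L_1(s) = s(s - 8)(s - 9) / 60
  L_2(s) = s(s - 5)(s - 9) / -24
  L_3(s) = s(s - 5)(s - 8) / 36
Then P(s) = -1·L_0(s) + 879·L_1(s) + 3423·L_2(s) + 4823·L_3(s).
Expanding and collecting terms gives P(s) = 6s³ + 6s² - 4s - 1.
Check: P(5) = 879. ✓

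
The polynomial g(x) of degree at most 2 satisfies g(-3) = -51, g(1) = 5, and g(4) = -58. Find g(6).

-150

Write g(x) = ax^2 + bx + c. Substituting each data point gives a linear system:
  9a - 3b + c = -51
  a + b + c = 5
  16a + 4b + c = -58
Solving the system yields a = -5, b = 4, c = 6.
So g(x) = -5x² + 4x + 6.
Then g(6) = -150.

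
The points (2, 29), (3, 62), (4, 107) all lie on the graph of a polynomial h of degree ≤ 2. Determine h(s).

Using the Lagrange interpolation formula with nodes 2, 3, 4:
  L_0(s) = (s - 3)(s - 4) / 2
  L_1(s) = (s - 2)(s - 4) / -1
  L_2(s) = (s - 2)(s - 3) / 2
Then h(s) = 29·L_0(s) + 62·L_1(s) + 107·L_2(s).
Expanding and collecting terms gives h(s) = 6s² + 3s - 1.
Check: h(2) = 29. ✓

h(s) = 6s^2 + 3s - 1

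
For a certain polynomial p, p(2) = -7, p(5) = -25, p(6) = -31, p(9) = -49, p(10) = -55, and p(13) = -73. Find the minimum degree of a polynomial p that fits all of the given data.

1

Divided differences on the nodes 2, 5, 6, 9, 10, 13:
  order 0: -7  -25  -31  -49  -55  -73
  order 1: -6  -6  -6  -6  -6
  order 2: 0  0  0  0
  order 3: 0  0  0
  order 4: 0  0
  order 5: 0
The order-1 divided differences are all -6 (nonzero) and every higher order vanishes, so the data lies on a polynomial of degree exactly 1.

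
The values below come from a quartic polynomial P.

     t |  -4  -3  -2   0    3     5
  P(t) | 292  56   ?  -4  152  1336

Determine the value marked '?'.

-8

The 5 known points determine the degree-4 polynomial uniquely.
Write P(t) = at^4 + bt^3 + ct^2 + dt + e. Substituting each data point gives a linear system:
  256a - 64b + 16c - 4d + e = 292
  81a - 27b + 9c - 3d + e = 56
  e = -4
  81a + 27b + 9c + 3d + e = 152
  625a + 125b + 25c + 5d + e = 1336
Solving the system yields a = 2, b = 2, c = -6, d = -2, e = -4.
So P(t) = 2t⁴ + 2t³ - 6t² - 2t - 4.
Then P(-2) = -8.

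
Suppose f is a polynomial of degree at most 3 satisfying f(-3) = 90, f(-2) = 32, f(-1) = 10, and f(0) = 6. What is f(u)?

f(u) = -3u^3 - u + 6

Write f(u) = au^3 + bu^2 + cu + d. Substituting each data point gives a linear system:
  -27a + 9b - 3c + d = 90
  -8a + 4b - 2c + d = 32
  -a + b - c + d = 10
  d = 6
Solving the system yields a = -3, b = 0, c = -1, d = 6.
So f(u) = -3u³ - u + 6.
Check: f(0) = 6. ✓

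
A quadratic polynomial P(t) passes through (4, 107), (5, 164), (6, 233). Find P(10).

629

Using the Lagrange interpolation formula with nodes 4, 5, 6:
  L_0(t) = (t - 5)(t - 6) / 2
  L_1(t) = (t - 4)(t - 6) / -1
  L_2(t) = (t - 4)(t - 5) / 2
Then P(t) = 107·L_0(t) + 164·L_1(t) + 233·L_2(t).
Expanding and collecting terms gives P(t) = 6t² + 3t - 1.
Evaluating at t = 10: P(10) = 629.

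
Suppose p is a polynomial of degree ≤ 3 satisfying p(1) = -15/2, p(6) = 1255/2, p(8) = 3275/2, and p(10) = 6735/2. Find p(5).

Write p(n) = an^3 + bn^2 + cn + d. Substituting each data point gives a linear system:
  a + b + c + d = -15/2
  216a + 36b + 6c + d = 1255/2
  512a + 64b + 8c + d = 3275/2
  1000a + 100b + 10c + d = 6735/2
Solving the system yields a = 4, b = -6, c = -3, d = -5/2.
So p(n) = 4n^3 - 6n^2 - 3n - 5/2.
Then p(5) = 665/2.

665/2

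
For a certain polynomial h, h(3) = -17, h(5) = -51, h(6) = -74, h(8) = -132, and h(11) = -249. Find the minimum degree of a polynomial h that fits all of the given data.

2

Divided differences on the nodes 3, 5, 6, 8, 11:
  order 0: -17  -51  -74  -132  -249
  order 1: -17  -23  -29  -39
  order 2: -2  -2  -2
  order 3: 0  0
  order 4: 0
The order-2 divided differences are all -2 (nonzero) and every higher order vanishes, so the data lies on a polynomial of degree exactly 2.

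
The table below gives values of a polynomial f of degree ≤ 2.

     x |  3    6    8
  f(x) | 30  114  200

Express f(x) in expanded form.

f(x) = 3x^2 + x

Using the Lagrange interpolation formula with nodes 3, 6, 8:
  L_0(x) = (x - 6)(x - 8) / 15
  L_1(x) = (x - 3)(x - 8) / -6
  L_2(x) = (x - 3)(x - 6) / 10
Then f(x) = 30·L_0(x) + 114·L_1(x) + 200·L_2(x).
Expanding and collecting terms gives f(x) = 3x^2 + x.
Check: f(3) = 30. ✓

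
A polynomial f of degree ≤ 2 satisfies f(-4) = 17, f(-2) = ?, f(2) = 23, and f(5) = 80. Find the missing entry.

3

The 3 known points determine the degree-2 polynomial uniquely.
Write f(u) = au^2 + bu + c. Substituting each data point gives a linear system:
  16a - 4b + c = 17
  4a + 2b + c = 23
  25a + 5b + c = 80
Solving the system yields a = 2, b = 5, c = 5.
So f(u) = 2u^2 + 5u + 5.
Then f(-2) = 3.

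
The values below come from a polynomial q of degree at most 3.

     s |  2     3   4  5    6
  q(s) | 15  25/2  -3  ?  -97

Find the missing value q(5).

On equispaced nodes a degree-3 polynomial has vanishing fourth forward difference, so
  q(2) - 4·q(3) + 6·q(4) - 4·q(5) + q(6) = 0.
Substituting the known values and solving for q(5):
  -4·q(5) = 150
  q(5) = -75/2.

-75/2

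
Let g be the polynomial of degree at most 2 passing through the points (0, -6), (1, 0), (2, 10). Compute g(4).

Forward differences of the values at u = 0, 1, 2:
  g  : -6  0  10
  Δ  : 6  10
  Δ^2: 4
The second differences are constant, confirming degree 2.
Interpolating (Newton forward form) and evaluating at u = 4 gives g(4) = 42.

42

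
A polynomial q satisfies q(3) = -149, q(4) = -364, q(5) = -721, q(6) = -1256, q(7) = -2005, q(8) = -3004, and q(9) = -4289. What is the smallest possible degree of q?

Forward differences of the values at n = 3, 4, 5, 6, 7, 8, 9:
  q  : -149  -364  -721  -1256  -2005  -3004  -4289
  Δ  : -215  -357  -535  -749  -999  -1285
  Δ^2: -142  -178  -214  -250  -286
  Δ^3: -36  -36  -36  -36
  Δ^4: 0  0  0
  Δ^5: 0  0
  Δ^6: 0
The third differences are constant (-36) and nonzero, while all higher differences vanish, so the minimal degree is 3.

3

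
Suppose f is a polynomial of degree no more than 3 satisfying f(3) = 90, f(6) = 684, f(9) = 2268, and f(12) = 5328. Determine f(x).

Write f(x) = ax^3 + bx^2 + cx + d. Substituting each data point gives a linear system:
  27a + 9b + 3c + d = 90
  216a + 36b + 6c + d = 684
  729a + 81b + 9c + d = 2268
  1728a + 144b + 12c + d = 5328
Solving the system yields a = 3, b = 1, c = 0, d = 0.
So f(x) = 3x³ + x².
Check: f(12) = 5328. ✓

f(x) = 3x^3 + x^2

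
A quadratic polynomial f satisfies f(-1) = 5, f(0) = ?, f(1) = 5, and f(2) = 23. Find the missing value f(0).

The 3 known points determine the degree-2 polynomial uniquely.
Write f(s) = as^2 + bs + c. Substituting each data point gives a linear system:
  a - b + c = 5
  a + b + c = 5
  4a + 2b + c = 23
Solving the system yields a = 6, b = 0, c = -1.
So f(s) = 6s² - 1.
Then f(0) = -1.

-1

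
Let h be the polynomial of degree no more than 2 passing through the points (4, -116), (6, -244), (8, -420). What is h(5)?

-174

Using the Lagrange interpolation formula with nodes 4, 6, 8:
  L_0(s) = (s - 6)(s - 8) / 8
  L_1(s) = (s - 4)(s - 8) / -4
  L_2(s) = (s - 4)(s - 6) / 8
Then h(s) = -116·L_0(s) - 244·L_1(s) - 420·L_2(s).
Expanding and collecting terms gives h(s) = -6s^2 - 4s - 4.
Evaluating at s = 5: h(5) = -174.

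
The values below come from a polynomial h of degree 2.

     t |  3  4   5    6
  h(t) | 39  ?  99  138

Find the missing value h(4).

66

The 3 known points determine the degree-2 polynomial uniquely.
Write h(t) = at^2 + bt + c. Substituting each data point gives a linear system:
  9a + 3b + c = 39
  25a + 5b + c = 99
  36a + 6b + c = 138
Solving the system yields a = 3, b = 6, c = -6.
So h(t) = 3t² + 6t - 6.
Then h(4) = 66.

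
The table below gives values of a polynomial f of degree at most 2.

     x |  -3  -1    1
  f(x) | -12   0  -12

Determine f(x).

Write f(x) = ax^2 + bx + c. Substituting each data point gives a linear system:
  9a - 3b + c = -12
  a - b + c = 0
  a + b + c = -12
Solving the system yields a = -3, b = -6, c = -3.
So f(x) = -3x^2 - 6x - 3.
Check: f(-1) = 0. ✓

f(x) = -3x^2 - 6x - 3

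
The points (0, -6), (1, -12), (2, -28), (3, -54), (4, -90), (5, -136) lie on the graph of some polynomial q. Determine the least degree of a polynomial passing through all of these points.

2

Forward differences of the values at u = 0, 1, 2, 3, 4, 5:
  q  : -6  -12  -28  -54  -90  -136
  Δ  : -6  -16  -26  -36  -46
  Δ^2: -10  -10  -10  -10
  Δ^3: 0  0  0
  Δ^4: 0  0
  Δ^5: 0
The second differences are constant (-10) and nonzero, while all higher differences vanish, so the minimal degree is 2.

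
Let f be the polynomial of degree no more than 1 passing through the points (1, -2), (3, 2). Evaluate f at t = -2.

Using the Lagrange interpolation formula with nodes 1, 3:
  L_0(t) = (t - 3) / -2
  L_1(t) = (t - 1) / 2
Then f(t) = -2·L_0(t) + 2·L_1(t).
Expanding and collecting terms gives f(t) = 2t - 4.
Evaluating at t = -2: f(-2) = -8.

-8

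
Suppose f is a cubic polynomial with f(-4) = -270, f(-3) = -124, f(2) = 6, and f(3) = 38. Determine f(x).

f(x) = 3x^3 - 5x^2 + 2

Using the Lagrange interpolation formula with nodes -4, -3, 2, 3:
  L_0(x) = (x + 3)(x - 2)(x - 3) / -42
  L_1(x) = (x + 4)(x - 2)(x - 3) / 30
  L_2(x) = (x + 4)(x + 3)(x - 3) / -30
  L_3(x) = (x + 4)(x + 3)(x - 2) / 42
Then f(x) = -270·L_0(x) - 124·L_1(x) + 6·L_2(x) + 38·L_3(x).
Expanding and collecting terms gives f(x) = 3x^3 - 5x^2 + 2.
Check: f(-4) = -270. ✓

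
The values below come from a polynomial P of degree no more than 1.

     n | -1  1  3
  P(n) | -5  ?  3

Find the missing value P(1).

-1

On equispaced nodes a degree-1 polynomial has vanishing second forward difference, so
  P(-1) - 2·P(1) + P(3) = 0.
Substituting the known values and solving for P(1):
  -2·P(1) = 2
  P(1) = -1.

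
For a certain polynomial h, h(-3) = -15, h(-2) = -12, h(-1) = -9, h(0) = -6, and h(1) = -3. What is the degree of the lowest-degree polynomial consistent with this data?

1

Forward differences of the values at s = -3, -2, -1, 0, 1:
  h  : -15  -12  -9  -6  -3
  Δ  : 3  3  3  3
  Δ^2: 0  0  0
  Δ^3: 0  0
  Δ^4: 0
The first differences are constant (3) and nonzero, while all higher differences vanish, so the minimal degree is 1.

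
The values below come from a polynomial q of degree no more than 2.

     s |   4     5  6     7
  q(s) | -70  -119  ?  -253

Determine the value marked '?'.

-180

The 3 known points determine the degree-2 polynomial uniquely.
Write q(s) = as^2 + bs + c. Substituting each data point gives a linear system:
  16a + 4b + c = -70
  25a + 5b + c = -119
  49a + 7b + c = -253
Solving the system yields a = -6, b = 5, c = 6.
So q(s) = -6s^2 + 5s + 6.
Then q(6) = -180.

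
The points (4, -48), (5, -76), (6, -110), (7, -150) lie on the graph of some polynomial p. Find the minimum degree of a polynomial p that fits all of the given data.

Forward differences of the values at x = 4, 5, 6, 7:
  p  : -48  -76  -110  -150
  Δ  : -28  -34  -40
  Δ^2: -6  -6
  Δ^3: 0
The second differences are constant (-6) and nonzero, while all higher differences vanish, so the minimal degree is 2.

2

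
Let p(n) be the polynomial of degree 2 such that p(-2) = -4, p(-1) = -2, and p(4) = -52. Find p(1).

Using the Lagrange interpolation formula with nodes -2, -1, 4:
  L_0(n) = (n + 1)(n - 4) / 6
  L_1(n) = (n + 2)(n - 4) / -5
  L_2(n) = (n + 2)(n + 1) / 30
Then p(n) = -4·L_0(n) - 2·L_1(n) - 52·L_2(n).
Expanding and collecting terms gives p(n) = -2n² - 4n - 4.
Evaluating at n = 1: p(1) = -10.

-10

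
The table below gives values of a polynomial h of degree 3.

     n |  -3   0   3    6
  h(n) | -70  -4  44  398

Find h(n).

Using the Lagrange interpolation formula with nodes -3, 0, 3, 6:
  L_0(n) = n(n - 3)(n - 6) / -162
  L_1(n) = (n + 3)(n - 3)(n - 6) / 54
  L_2(n) = (n + 3)n(n - 6) / -54
  L_3(n) = (n + 3)n(n - 3) / 162
Then h(n) = -70·L_0(n) - 4·L_1(n) + 44·L_2(n) + 398·L_3(n).
Expanding and collecting terms gives h(n) = 2n³ - n² + n - 4.
Check: h(0) = -4. ✓

h(n) = 2n^3 - n^2 + n - 4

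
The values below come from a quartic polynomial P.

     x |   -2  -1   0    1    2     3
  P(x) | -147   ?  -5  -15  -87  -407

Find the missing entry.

The 5 known points determine the degree-4 polynomial uniquely.
Write P(x) = ax^4 + bx^3 + cx^2 + dx + e. Substituting each data point gives a linear system:
  16a - 8b + 4c - 2d + e = -147
  e = -5
  a + b + c + d + e = -15
  16a + 8b + 4c + 2d + e = -87
  81a + 27b + 9c + 3d + e = -407
Solving the system yields a = -6, b = 5, c = -4, d = -5, e = -5.
So P(x) = -6x^4 + 5x^3 - 4x^2 - 5x - 5.
Then P(-1) = -15.

-15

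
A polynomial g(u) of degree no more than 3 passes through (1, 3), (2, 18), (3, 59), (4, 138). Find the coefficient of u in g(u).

-2

Write g(u) = au^3 + bu^2 + cu + d. Substituting each data point gives a linear system:
  a + b + c + d = 3
  8a + 4b + 2c + d = 18
  27a + 9b + 3c + d = 59
  64a + 16b + 4c + d = 138
Solving the system yields a = 2, b = 1, c = -2, d = 2.
So g(u) = 2u³ + u² - 2u + 2.
The coefficient of u is -2.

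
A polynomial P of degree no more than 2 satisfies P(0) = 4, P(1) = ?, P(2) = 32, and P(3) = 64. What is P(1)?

The 3 known points determine the degree-2 polynomial uniquely.
Write P(t) = at^2 + bt + c. Substituting each data point gives a linear system:
  c = 4
  4a + 2b + c = 32
  9a + 3b + c = 64
Solving the system yields a = 6, b = 2, c = 4.
So P(t) = 6t^2 + 2t + 4.
Then P(1) = 12.

12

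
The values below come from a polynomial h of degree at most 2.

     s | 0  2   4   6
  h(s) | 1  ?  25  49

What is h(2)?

The 3 known points determine the degree-2 polynomial uniquely.
Write h(s) = as^2 + bs + c. Substituting each data point gives a linear system:
  c = 1
  16a + 4b + c = 25
  36a + 6b + c = 49
Solving the system yields a = 1, b = 2, c = 1.
So h(s) = s² + 2s + 1.
Then h(2) = 9.

9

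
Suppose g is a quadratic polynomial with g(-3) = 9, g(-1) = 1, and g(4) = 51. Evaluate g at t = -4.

19

Using the Lagrange interpolation formula with nodes -3, -1, 4:
  L_0(t) = (t + 1)(t - 4) / 14
  L_1(t) = (t + 3)(t - 4) / -10
  L_2(t) = (t + 3)(t + 1) / 35
Then g(t) = 9·L_0(t) + 1·L_1(t) + 51·L_2(t).
Expanding and collecting terms gives g(t) = 2t² + 4t + 3.
Evaluating at t = -4: g(-4) = 19.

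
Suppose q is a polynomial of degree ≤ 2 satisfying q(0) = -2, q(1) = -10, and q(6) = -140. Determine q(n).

q(n) = -3n^2 - 5n - 2

Write q(n) = an^2 + bn + c. Substituting each data point gives a linear system:
  c = -2
  a + b + c = -10
  36a + 6b + c = -140
Solving the system yields a = -3, b = -5, c = -2.
So q(n) = -3n^2 - 5n - 2.
Check: q(6) = -140. ✓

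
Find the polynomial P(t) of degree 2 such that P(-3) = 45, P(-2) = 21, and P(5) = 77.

Write P(t) = at^2 + bt + c. Substituting each data point gives a linear system:
  9a - 3b + c = 45
  4a - 2b + c = 21
  25a + 5b + c = 77
Solving the system yields a = 4, b = -4, c = -3.
So P(t) = 4t² - 4t - 3.
Check: P(5) = 77. ✓

P(t) = 4t^2 - 4t - 3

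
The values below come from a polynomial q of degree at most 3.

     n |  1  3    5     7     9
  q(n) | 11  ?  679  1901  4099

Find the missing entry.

145

On equispaced nodes a degree-3 polynomial has vanishing fourth forward difference, so
  q(1) - 4·q(3) + 6·q(5) - 4·q(7) + q(9) = 0.
Substituting the known values and solving for q(3):
  -4·q(3) = -580
  q(3) = 145.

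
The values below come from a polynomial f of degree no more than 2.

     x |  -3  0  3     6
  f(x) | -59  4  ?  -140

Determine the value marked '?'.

On equispaced nodes a degree-2 polynomial has vanishing third forward difference, so
  - f(-3) + 3·f(0) - 3·f(3) + f(6) = 0.
Substituting the known values and solving for f(3):
  -3·f(3) = 69
  f(3) = -23.

-23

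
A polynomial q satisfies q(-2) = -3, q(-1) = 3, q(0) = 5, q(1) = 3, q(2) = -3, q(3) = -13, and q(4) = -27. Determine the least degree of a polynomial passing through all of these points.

Forward differences of the values at t = -2, -1, 0, 1, 2, 3, 4:
  q  : -3  3  5  3  -3  -13  -27
  Δ  : 6  2  -2  -6  -10  -14
  Δ^2: -4  -4  -4  -4  -4
  Δ^3: 0  0  0  0
  Δ^4: 0  0  0
  Δ^5: 0  0
  Δ^6: 0
The second differences are constant (-4) and nonzero, while all higher differences vanish, so the minimal degree is 2.

2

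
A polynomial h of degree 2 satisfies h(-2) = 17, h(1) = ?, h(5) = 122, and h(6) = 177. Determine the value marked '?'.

2

The 3 known points determine the degree-2 polynomial uniquely.
Write h(t) = at^2 + bt + c. Substituting each data point gives a linear system:
  4a - 2b + c = 17
  25a + 5b + c = 122
  36a + 6b + c = 177
Solving the system yields a = 5, b = 0, c = -3.
So h(t) = 5t² - 3.
Then h(1) = 2.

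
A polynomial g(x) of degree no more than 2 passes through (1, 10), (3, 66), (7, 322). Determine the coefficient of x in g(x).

Write g(x) = ax^2 + bx + c. Substituting each data point gives a linear system:
  a + b + c = 10
  9a + 3b + c = 66
  49a + 7b + c = 322
Solving the system yields a = 6, b = 4, c = 0.
So g(x) = 6x^2 + 4x.
The coefficient of x is 4.

4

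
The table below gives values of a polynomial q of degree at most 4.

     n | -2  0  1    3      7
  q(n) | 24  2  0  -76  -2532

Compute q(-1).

12

Using the Lagrange interpolation formula with nodes -2, 0, 1, 3, 7:
  L_0(n) = n(n - 1)(n - 3)(n - 7) / 270
  L_1(n) = (n + 2)(n - 1)(n - 3)(n - 7) / -42
  L_2(n) = (n + 2)n(n - 3)(n - 7) / 36
  L_3(n) = (n + 2)n(n - 1)(n - 7) / -120
  L_4(n) = (n + 2)n(n - 1)(n - 3) / 1512
Then q(n) = 24·L_0(n) + 2·L_1(n) + 0·L_2(n) - 76·L_3(n) - 2532·L_4(n).
Expanding and collecting terms gives q(n) = -n^4 - n^3 + 5n^2 - 5n + 2.
Evaluating at n = -1: q(-1) = 12.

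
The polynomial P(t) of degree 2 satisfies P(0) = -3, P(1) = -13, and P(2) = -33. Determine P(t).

P(t) = -5t^2 - 5t - 3

Using the Lagrange interpolation formula with nodes 0, 1, 2:
  L_0(t) = (t - 1)(t - 2) / 2
  L_1(t) = t(t - 2) / -1
  L_2(t) = t(t - 1) / 2
Then P(t) = -3·L_0(t) - 13·L_1(t) - 33·L_2(t).
Expanding and collecting terms gives P(t) = -5t^2 - 5t - 3.
Check: P(0) = -3. ✓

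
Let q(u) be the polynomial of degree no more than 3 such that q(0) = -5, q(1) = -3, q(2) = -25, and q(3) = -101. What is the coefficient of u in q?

Write q(u) = au^3 + bu^2 + cu + d. Substituting each data point gives a linear system:
  d = -5
  a + b + c + d = -3
  8a + 4b + 2c + d = -25
  27a + 9b + 3c + d = -101
Solving the system yields a = -5, b = 3, c = 4, d = -5.
So q(u) = -5u^3 + 3u^2 + 4u - 5.
The coefficient of u is 4.

4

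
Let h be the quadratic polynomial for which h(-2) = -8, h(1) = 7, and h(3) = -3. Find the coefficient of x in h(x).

Write h(x) = ax^2 + bx + c. Substituting each data point gives a linear system:
  4a - 2b + c = -8
  a + b + c = 7
  9a + 3b + c = -3
Solving the system yields a = -2, b = 3, c = 6.
So h(x) = -2x^2 + 3x + 6.
The coefficient of x is 3.

3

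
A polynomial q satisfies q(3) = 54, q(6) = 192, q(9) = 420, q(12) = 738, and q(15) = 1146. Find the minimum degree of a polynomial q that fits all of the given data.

2

Forward differences of the values at x = 3, 6, 9, 12, 15:
  q  : 54  192  420  738  1146
  Δ  : 138  228  318  408
  Δ^2: 90  90  90
  Δ^3: 0  0
  Δ^4: 0
The second differences are constant (90) and nonzero, while all higher differences vanish, so the minimal degree is 2.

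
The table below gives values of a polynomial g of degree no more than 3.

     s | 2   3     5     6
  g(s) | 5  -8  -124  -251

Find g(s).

Write g(s) = as^3 + bs^2 + cs + d. Substituting each data point gives a linear system:
  8a + 4b + 2c + d = 5
  27a + 9b + 3c + d = -8
  125a + 25b + 5c + d = -124
  216a + 36b + 6c + d = -251
Solving the system yields a = -2, b = 5, c = 0, d = 1.
So g(s) = -2s^3 + 5s^2 + 1.
Check: g(6) = -251. ✓

g(s) = -2s^3 + 5s^2 + 1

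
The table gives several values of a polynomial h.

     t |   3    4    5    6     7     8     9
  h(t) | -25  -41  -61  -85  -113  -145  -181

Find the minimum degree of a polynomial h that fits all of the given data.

2

Forward differences of the values at t = 3, 4, 5, 6, 7, 8, 9:
  h  : -25  -41  -61  -85  -113  -145  -181
  Δ  : -16  -20  -24  -28  -32  -36
  Δ^2: -4  -4  -4  -4  -4
  Δ^3: 0  0  0  0
  Δ^4: 0  0  0
  Δ^5: 0  0
  Δ^6: 0
The second differences are constant (-4) and nonzero, while all higher differences vanish, so the minimal degree is 2.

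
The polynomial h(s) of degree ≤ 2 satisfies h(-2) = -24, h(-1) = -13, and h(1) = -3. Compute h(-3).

-39

Write h(s) = as^2 + bs + c. Substituting each data point gives a linear system:
  4a - 2b + c = -24
  a - b + c = -13
  a + b + c = -3
Solving the system yields a = -2, b = 5, c = -6.
So h(s) = -2s² + 5s - 6.
Then h(-3) = -39.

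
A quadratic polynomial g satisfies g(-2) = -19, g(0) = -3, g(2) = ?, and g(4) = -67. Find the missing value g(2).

-19

The 3 known points determine the degree-2 polynomial uniquely.
Write g(n) = an^2 + bn + c. Substituting each data point gives a linear system:
  4a - 2b + c = -19
  c = -3
  16a + 4b + c = -67
Solving the system yields a = -4, b = 0, c = -3.
So g(n) = -4n² - 3.
Then g(2) = -19.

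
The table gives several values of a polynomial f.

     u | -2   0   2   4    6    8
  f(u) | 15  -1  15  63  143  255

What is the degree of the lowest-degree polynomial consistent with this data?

Forward differences of the values at u = -2, 0, 2, 4, 6, 8:
  f  : 15  -1  15  63  143  255
  Δ  : -16  16  48  80  112
  Δ^2: 32  32  32  32
  Δ^3: 0  0  0
  Δ^4: 0  0
  Δ^5: 0
The second differences are constant (32) and nonzero, while all higher differences vanish, so the minimal degree is 2.

2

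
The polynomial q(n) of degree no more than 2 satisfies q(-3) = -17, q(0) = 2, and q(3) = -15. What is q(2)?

Using the Lagrange interpolation formula with nodes -3, 0, 3:
  L_0(n) = n(n - 3) / 18
  L_1(n) = (n + 3)(n - 3) / -9
  L_2(n) = (n + 3)n / 18
Then q(n) = -17·L_0(n) + 2·L_1(n) - 15·L_2(n).
Expanding and collecting terms gives q(n) = -2n² + (1/3)n + 2.
Evaluating at n = 2: q(2) = -16/3.

-16/3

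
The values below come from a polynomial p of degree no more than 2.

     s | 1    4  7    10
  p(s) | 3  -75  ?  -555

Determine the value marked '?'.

The 3 known points determine the degree-2 polynomial uniquely.
Write p(s) = as^2 + bs + c. Substituting each data point gives a linear system:
  a + b + c = 3
  16a + 4b + c = -75
  100a + 10b + c = -555
Solving the system yields a = -6, b = 4, c = 5.
So p(s) = -6s^2 + 4s + 5.
Then p(7) = -261.

-261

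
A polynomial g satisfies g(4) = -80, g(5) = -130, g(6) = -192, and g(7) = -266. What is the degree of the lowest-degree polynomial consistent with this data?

Forward differences of the values at s = 4, 5, 6, 7:
  g  : -80  -130  -192  -266
  Δ  : -50  -62  -74
  Δ^2: -12  -12
  Δ^3: 0
The second differences are constant (-12) and nonzero, while all higher differences vanish, so the minimal degree is 2.

2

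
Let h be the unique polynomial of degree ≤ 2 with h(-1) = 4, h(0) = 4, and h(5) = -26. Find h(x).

h(x) = -x^2 - x + 4

Write h(x) = ax^2 + bx + c. Substituting each data point gives a linear system:
  a - b + c = 4
  c = 4
  25a + 5b + c = -26
Solving the system yields a = -1, b = -1, c = 4.
So h(x) = -x^2 - x + 4.
Check: h(0) = 4. ✓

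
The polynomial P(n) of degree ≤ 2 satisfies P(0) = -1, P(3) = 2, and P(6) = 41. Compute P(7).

62

Forward differences of the values at n = 0, 3, 6:
  P  : -1  2  41
  Δ  : 3  39
  Δ^2: 36
The second differences are constant, confirming degree 2.
Interpolating (Newton forward form) and evaluating at n = 7 gives P(7) = 62.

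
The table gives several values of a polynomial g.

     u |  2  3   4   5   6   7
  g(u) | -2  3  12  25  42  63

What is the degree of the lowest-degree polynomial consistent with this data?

Forward differences of the values at u = 2, 3, 4, 5, 6, 7:
  g  : -2  3  12  25  42  63
  Δ  : 5  9  13  17  21
  Δ^2: 4  4  4  4
  Δ^3: 0  0  0
  Δ^4: 0  0
  Δ^5: 0
The second differences are constant (4) and nonzero, while all higher differences vanish, so the minimal degree is 2.

2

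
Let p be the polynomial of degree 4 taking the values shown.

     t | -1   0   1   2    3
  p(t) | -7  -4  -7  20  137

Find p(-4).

Using the Lagrange interpolation formula with nodes -1, 0, 1, 2, 3:
  L_0(t) = t(t - 1)(t - 2)(t - 3) / 24
  L_1(t) = (t + 1)(t - 1)(t - 2)(t - 3) / -6
  L_2(t) = (t + 1)t(t - 2)(t - 3) / 4
  L_3(t) = (t + 1)t(t - 1)(t - 3) / -6
  L_4(t) = (t + 1)t(t - 1)(t - 2) / 24
Then p(t) = -7·L_0(t) - 4·L_1(t) - 7·L_2(t) + 20·L_3(t) + 137·L_4(t).
Expanding and collecting terms gives p(t) = t^4 + 4t^3 - 4t^2 - 4t - 4.
Evaluating at t = -4: p(-4) = -52.

-52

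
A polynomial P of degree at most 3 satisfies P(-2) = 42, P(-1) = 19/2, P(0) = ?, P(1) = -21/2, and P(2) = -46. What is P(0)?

0

On equispaced nodes a degree-3 polynomial has vanishing fourth forward difference, so
  P(-2) - 4·P(-1) + 6·P(0) - 4·P(1) + P(2) = 0.
Substituting the known values and solving for P(0):
  6·P(0) = 0
  P(0) = 0.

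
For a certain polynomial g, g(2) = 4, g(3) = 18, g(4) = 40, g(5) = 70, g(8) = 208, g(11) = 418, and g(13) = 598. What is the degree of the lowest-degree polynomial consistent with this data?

2

Divided differences on the nodes 2, 3, 4, 5, 8, 11, 13:
  order 0: 4  18  40  70  208  418  598
  order 1: 14  22  30  46  70  90
  order 2: 4  4  4  4  4
  order 3: 0  0  0  0
  order 4: 0  0  0
  order 5: 0  0
  order 6: 0
The order-2 divided differences are all 4 (nonzero) and every higher order vanishes, so the data lies on a polynomial of degree exactly 2.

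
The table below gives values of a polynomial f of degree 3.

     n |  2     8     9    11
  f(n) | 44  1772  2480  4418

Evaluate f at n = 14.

Write f(n) = an^3 + bn^2 + cn + d. Substituting each data point gives a linear system:
  8a + 4b + 2c + d = 44
  512a + 64b + 8c + d = 1772
  729a + 81b + 9c + d = 2480
  1331a + 121b + 11c + d = 4418
Solving the system yields a = 3, b = 3, c = 6, d = -4.
So f(n) = 3n³ + 3n² + 6n - 4.
Then f(14) = 8900.

8900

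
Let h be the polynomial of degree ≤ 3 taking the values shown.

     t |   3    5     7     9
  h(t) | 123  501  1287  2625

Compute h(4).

Write h(t) = at^3 + bt^2 + ct + d. Substituting each data point gives a linear system:
  27a + 9b + 3c + d = 123
  125a + 25b + 5c + d = 501
  343a + 49b + 7c + d = 1287
  729a + 81b + 9c + d = 2625
Solving the system yields a = 3, b = 6, c = -6, d = 6.
So h(t) = 3t³ + 6t² - 6t + 6.
Then h(4) = 270.

270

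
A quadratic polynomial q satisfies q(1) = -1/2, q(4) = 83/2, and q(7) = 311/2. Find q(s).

q(s) = 4s^2 - 6s + 3/2

Write q(s) = as^2 + bs + c. Substituting each data point gives a linear system:
  a + b + c = -1/2
  16a + 4b + c = 83/2
  49a + 7b + c = 311/2
Solving the system yields a = 4, b = -6, c = 3/2.
So q(s) = 4s^2 - 6s + 3/2.
Check: q(7) = 311/2. ✓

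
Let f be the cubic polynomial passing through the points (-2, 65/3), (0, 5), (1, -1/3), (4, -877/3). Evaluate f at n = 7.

Write f(n) = an^3 + bn^2 + cn + d. Substituting each data point gives a linear system:
  -8a + 4b - 2c + d = 65/3
  d = 5
  a + b + c + d = -1/3
  64a + 16b + 4c + d = -877/3
Solving the system yields a = -4, b = -3, c = 5/3, d = 5.
So f(n) = -4n^3 - 3n^2 + (5/3)n + 5.
Then f(7) = -4507/3.

-4507/3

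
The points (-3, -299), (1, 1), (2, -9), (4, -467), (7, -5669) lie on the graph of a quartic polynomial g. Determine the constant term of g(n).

Write g(n) = an^4 + bn^3 + cn^2 + dn + e. Substituting each data point gives a linear system:
  81a - 27b + 9c - 3d + e = -299
  a + b + c + d + e = 1
  16a + 8b + 4c + 2d + e = -9
  256a + 64b + 16c + 4d + e = -467
  2401a + 343b + 49c + 7d + e = -5669
Solving the system yields a = -3, b = 4, c = 4, d = -5, e = 1.
So g(n) = -3n^4 + 4n^3 + 4n^2 - 5n + 1.
The constant term is 1.

1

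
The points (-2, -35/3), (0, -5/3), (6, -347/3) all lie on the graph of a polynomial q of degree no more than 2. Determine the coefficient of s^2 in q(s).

Write q(s) = as^2 + bs + c. Substituting each data point gives a linear system:
  4a - 2b + c = -35/3
  c = -5/3
  36a + 6b + c = -347/3
Solving the system yields a = -3, b = -1, c = -5/3.
So q(s) = -3s^2 - s - 5/3.
The leading coefficient is -3.

-3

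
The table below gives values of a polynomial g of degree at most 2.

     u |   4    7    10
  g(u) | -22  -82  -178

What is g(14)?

-362

Forward differences of the values at u = 4, 7, 10:
  g  : -22  -82  -178
  Δ  : -60  -96
  Δ^2: -36
The second differences are constant, confirming degree 2.
Interpolating (Newton forward form) and evaluating at u = 14 gives g(14) = -362.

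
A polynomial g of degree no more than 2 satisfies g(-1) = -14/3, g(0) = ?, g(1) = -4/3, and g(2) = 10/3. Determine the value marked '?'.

The 3 known points determine the degree-2 polynomial uniquely.
Write g(s) = as^2 + bs + c. Substituting each data point gives a linear system:
  a - b + c = -14/3
  a + b + c = -4/3
  4a + 2b + c = 10/3
Solving the system yields a = 1, b = 5/3, c = -4.
So g(s) = s² + (5/3)s - 4.
Then g(0) = -4.

-4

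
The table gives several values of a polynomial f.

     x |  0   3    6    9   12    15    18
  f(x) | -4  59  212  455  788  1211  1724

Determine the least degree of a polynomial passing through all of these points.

2

Forward differences of the values at x = 0, 3, 6, 9, 12, 15, 18:
  f  : -4  59  212  455  788  1211  1724
  Δ  : 63  153  243  333  423  513
  Δ^2: 90  90  90  90  90
  Δ^3: 0  0  0  0
  Δ^4: 0  0  0
  Δ^5: 0  0
  Δ^6: 0
The second differences are constant (90) and nonzero, while all higher differences vanish, so the minimal degree is 2.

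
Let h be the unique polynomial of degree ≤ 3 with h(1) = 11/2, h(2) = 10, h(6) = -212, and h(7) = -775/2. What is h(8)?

-635

Using the Lagrange interpolation formula with nodes 1, 2, 6, 7:
  L_0(t) = (t - 2)(t - 6)(t - 7) / -30
  L_1(t) = (t - 1)(t - 6)(t - 7) / 20
  L_2(t) = (t - 1)(t - 2)(t - 7) / -20
  L_3(t) = (t - 1)(t - 2)(t - 6) / 30
Then h(t) = 11/2·L_0(t) + 10·L_1(t) - 212·L_2(t) - 775/2·L_3(t).
Expanding and collecting terms gives h(t) = -2t³ + 6t² + (1/2)t + 1.
Evaluating at t = 8: h(8) = -635.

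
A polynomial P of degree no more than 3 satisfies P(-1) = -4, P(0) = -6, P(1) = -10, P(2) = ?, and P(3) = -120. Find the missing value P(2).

-40

On equispaced nodes a degree-3 polynomial has vanishing fourth forward difference, so
  P(-1) - 4·P(0) + 6·P(1) - 4·P(2) + P(3) = 0.
Substituting the known values and solving for P(2):
  -4·P(2) = 160
  P(2) = -40.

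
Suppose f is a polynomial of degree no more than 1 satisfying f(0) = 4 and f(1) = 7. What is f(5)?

Write f(x) = ax + b. Substituting each data point gives a linear system:
  b = 4
  a + b = 7
Solving the system yields a = 3, b = 4.
So f(x) = 3x + 4.
Then f(5) = 19.

19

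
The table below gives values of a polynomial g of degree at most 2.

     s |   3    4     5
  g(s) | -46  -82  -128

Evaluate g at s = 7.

-250

Forward differences of the values at s = 3, 4, 5:
  g  : -46  -82  -128
  Δ  : -36  -46
  Δ^2: -10
The second differences are constant, confirming degree 2.
Interpolating (Newton forward form) and evaluating at s = 7 gives g(7) = -250.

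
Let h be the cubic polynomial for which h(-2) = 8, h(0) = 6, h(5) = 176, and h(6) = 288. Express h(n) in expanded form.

h(n) = n^3 + 2n^2 - n + 6

Write h(n) = an^3 + bn^2 + cn + d. Substituting each data point gives a linear system:
  -8a + 4b - 2c + d = 8
  d = 6
  125a + 25b + 5c + d = 176
  216a + 36b + 6c + d = 288
Solving the system yields a = 1, b = 2, c = -1, d = 6.
So h(n) = n^3 + 2n^2 - n + 6.
Check: h(0) = 6. ✓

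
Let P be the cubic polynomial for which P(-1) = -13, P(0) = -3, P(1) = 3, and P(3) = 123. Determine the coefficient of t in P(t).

3

Write P(t) = at^3 + bt^2 + ct + d. Substituting each data point gives a linear system:
  -a + b - c + d = -13
  d = -3
  a + b + c + d = 3
  27a + 9b + 3c + d = 123
Solving the system yields a = 5, b = -2, c = 3, d = -3.
So P(t) = 5t^3 - 2t^2 + 3t - 3.
The coefficient of t is 3.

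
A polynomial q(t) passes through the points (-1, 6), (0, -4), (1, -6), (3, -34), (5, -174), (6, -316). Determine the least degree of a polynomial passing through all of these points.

3

Divided differences on the nodes -1, 0, 1, 3, 5, 6:
  order 0: 6  -4  -6  -34  -174  -316
  order 1: -10  -2  -14  -70  -142
  order 2: 4  -4  -14  -24
  order 3: -2  -2  -2
  order 4: 0  0
  order 5: 0
The order-3 divided differences are all -2 (nonzero) and every higher order vanishes, so the data lies on a polynomial of degree exactly 3.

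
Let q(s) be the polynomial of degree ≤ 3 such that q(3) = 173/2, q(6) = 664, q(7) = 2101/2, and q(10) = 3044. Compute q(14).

Write q(s) = as^3 + bs^2 + cs + d. Substituting each data point gives a linear system:
  27a + 9b + 3c + d = 173/2
  216a + 36b + 6c + d = 664
  343a + 49b + 7c + d = 2101/2
  1000a + 100b + 10c + d = 3044
Solving the system yields a = 3, b = 1/2, c = -1, d = 4.
So q(s) = 3s^3 + (1/2)s^2 - s + 4.
Then q(14) = 8320.

8320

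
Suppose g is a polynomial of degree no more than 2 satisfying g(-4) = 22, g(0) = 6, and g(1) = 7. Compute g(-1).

7

Write g(x) = ax^2 + bx + c. Substituting each data point gives a linear system:
  16a - 4b + c = 22
  c = 6
  a + b + c = 7
Solving the system yields a = 1, b = 0, c = 6.
So g(x) = x^2 + 6.
Then g(-1) = 7.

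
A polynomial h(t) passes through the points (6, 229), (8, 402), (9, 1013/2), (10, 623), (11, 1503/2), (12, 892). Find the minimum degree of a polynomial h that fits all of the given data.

Divided differences on the nodes 6, 8, 9, 10, 11, 12:
  order 0: 229  402  1013/2  623  1503/2  892
  order 1: 173/2  209/2  233/2  257/2  281/2
  order 2: 6  6  6  6
  order 3: 0  0  0
  order 4: 0  0
  order 5: 0
The order-2 divided differences are all 6 (nonzero) and every higher order vanishes, so the data lies on a polynomial of degree exactly 2.

2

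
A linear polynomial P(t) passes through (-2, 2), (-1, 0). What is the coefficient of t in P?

Write P(t) = at + b. Substituting each data point gives a linear system:
  -2a + b = 2
  -a + b = 0
Solving the system yields a = -2, b = -2.
So P(t) = -2t - 2.
The leading coefficient is -2.

-2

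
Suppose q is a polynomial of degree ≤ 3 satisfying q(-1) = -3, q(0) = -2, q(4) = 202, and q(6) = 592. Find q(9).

Using the Lagrange interpolation formula with nodes -1, 0, 4, 6:
  L_0(u) = u(u - 4)(u - 6) / -35
  L_1(u) = (u + 1)(u - 4)(u - 6) / 24
  L_2(u) = (u + 1)u(u - 6) / -40
  L_3(u) = (u + 1)u(u - 4) / 84
Then q(u) = -3·L_0(u) - 2·L_1(u) + 202·L_2(u) + 592·L_3(u).
Expanding and collecting terms gives q(u) = 2u^3 + 4u^2 + 3u - 2.
Evaluating at u = 9: q(9) = 1807.

1807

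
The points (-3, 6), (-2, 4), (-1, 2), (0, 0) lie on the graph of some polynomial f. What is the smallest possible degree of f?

Forward differences of the values at u = -3, -2, -1, 0:
  f  : 6  4  2  0
  Δ  : -2  -2  -2
  Δ^2: 0  0
  Δ^3: 0
The first differences are constant (-2) and nonzero, while all higher differences vanish, so the minimal degree is 1.

1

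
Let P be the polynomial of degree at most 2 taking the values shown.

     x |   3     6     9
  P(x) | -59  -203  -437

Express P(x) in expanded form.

P(x) = -5x^2 - 3x - 5

Using the Lagrange interpolation formula with nodes 3, 6, 9:
  L_0(x) = (x - 6)(x - 9) / 18
  L_1(x) = (x - 3)(x - 9) / -9
  L_2(x) = (x - 3)(x - 6) / 18
Then P(x) = -59·L_0(x) - 203·L_1(x) - 437·L_2(x).
Expanding and collecting terms gives P(x) = -5x^2 - 3x - 5.
Check: P(6) = -203. ✓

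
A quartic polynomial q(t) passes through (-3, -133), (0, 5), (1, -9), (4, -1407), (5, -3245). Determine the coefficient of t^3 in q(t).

Write q(t) = at^4 + bt^3 + ct^2 + dt + e. Substituting each data point gives a linear system:
  81a - 27b + 9c - 3d + e = -133
  e = 5
  a + b + c + d + e = -9
  256a + 64b + 16c + 4d + e = -1407
  625a + 125b + 25c + 5d + e = -3245
Solving the system yields a = -4, b = -6, c = 1, d = -5, e = 5.
So q(t) = -4t^4 - 6t^3 + t^2 - 5t + 5.
The coefficient of t^3 is -6.

-6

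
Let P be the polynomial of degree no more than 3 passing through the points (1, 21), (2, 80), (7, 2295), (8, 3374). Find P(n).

Write P(n) = an^3 + bn^2 + cn + d. Substituting each data point gives a linear system:
  a + b + c + d = 21
  8a + 4b + 2c + d = 80
  343a + 49b + 7c + d = 2295
  512a + 64b + 8c + d = 3374
Solving the system yields a = 6, b = 4, c = 5, d = 6.
So P(n) = 6n^3 + 4n^2 + 5n + 6.
Check: P(1) = 21. ✓

P(n) = 6n^3 + 4n^2 + 5n + 6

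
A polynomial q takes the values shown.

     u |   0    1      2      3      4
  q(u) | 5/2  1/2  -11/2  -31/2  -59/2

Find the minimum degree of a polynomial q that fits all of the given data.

Forward differences of the values at u = 0, 1, 2, 3, 4:
  q  : 5/2  1/2  -11/2  -31/2  -59/2
  Δ  : -2  -6  -10  -14
  Δ^2: -4  -4  -4
  Δ^3: 0  0
  Δ^4: 0
The second differences are constant (-4) and nonzero, while all higher differences vanish, so the minimal degree is 2.

2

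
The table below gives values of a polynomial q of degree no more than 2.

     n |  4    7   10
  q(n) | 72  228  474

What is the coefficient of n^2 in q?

5

Write q(n) = an^2 + bn + c. Substituting each data point gives a linear system:
  16a + 4b + c = 72
  49a + 7b + c = 228
  100a + 10b + c = 474
Solving the system yields a = 5, b = -3, c = 4.
So q(n) = 5n² - 3n + 4.
The leading coefficient is 5.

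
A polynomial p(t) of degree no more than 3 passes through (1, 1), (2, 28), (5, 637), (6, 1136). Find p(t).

p(t) = 6t^3 - 4t^2 - 3t + 2

Write p(t) = at^3 + bt^2 + ct + d. Substituting each data point gives a linear system:
  a + b + c + d = 1
  8a + 4b + 2c + d = 28
  125a + 25b + 5c + d = 637
  216a + 36b + 6c + d = 1136
Solving the system yields a = 6, b = -4, c = -3, d = 2.
So p(t) = 6t³ - 4t² - 3t + 2.
Check: p(1) = 1. ✓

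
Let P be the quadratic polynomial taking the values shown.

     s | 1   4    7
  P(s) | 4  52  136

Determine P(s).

P(s) = 2s^2 + 6s - 4

Using the Lagrange interpolation formula with nodes 1, 4, 7:
  L_0(s) = (s - 4)(s - 7) / 18
  L_1(s) = (s - 1)(s - 7) / -9
  L_2(s) = (s - 1)(s - 4) / 18
Then P(s) = 4·L_0(s) + 52·L_1(s) + 136·L_2(s).
Expanding and collecting terms gives P(s) = 2s² + 6s - 4.
Check: P(4) = 52. ✓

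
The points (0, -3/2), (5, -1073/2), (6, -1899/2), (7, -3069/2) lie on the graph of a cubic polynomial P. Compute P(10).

Write P(s) = as^3 + bs^2 + cs + d. Substituting each data point gives a linear system:
  d = -3/2
  125a + 25b + 5c + d = -1073/2
  216a + 36b + 6c + d = -1899/2
  343a + 49b + 7c + d = -3069/2
Solving the system yields a = -5, b = 4, c = -2, d = -3/2.
So P(s) = -5s^3 + 4s^2 - 2s - 3/2.
Then P(10) = -9243/2.

-9243/2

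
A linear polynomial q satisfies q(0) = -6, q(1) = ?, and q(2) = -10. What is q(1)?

On equispaced nodes a degree-1 polynomial has vanishing second forward difference, so
  q(0) - 2·q(1) + q(2) = 0.
Substituting the known values and solving for q(1):
  -2·q(1) = 16
  q(1) = -8.

-8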